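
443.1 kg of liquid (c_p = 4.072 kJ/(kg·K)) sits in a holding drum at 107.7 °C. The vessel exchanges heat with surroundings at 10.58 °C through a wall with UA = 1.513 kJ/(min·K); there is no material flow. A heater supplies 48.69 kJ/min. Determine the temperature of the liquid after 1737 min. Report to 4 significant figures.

57.89 °C

First-law balance (no shaft work): M c_p dT/dt = −UA(T − T_amb) + Q̇.
dT/dt = (T_ss − T)/τ with T_ss = T_amb + Q̇/UA = 10.58 + 48.69/1.513 = 42.7611 °C, τ = M c_p/UA = 443.1·4.072/1.513 = 1192.53 min.
This is linear first-order; T(t) = T_ss + (T₀ − T_ss) e^(−t/τ).
T(1737) = 42.7611 + (64.9389)·0.233036 = 57.8942 °C.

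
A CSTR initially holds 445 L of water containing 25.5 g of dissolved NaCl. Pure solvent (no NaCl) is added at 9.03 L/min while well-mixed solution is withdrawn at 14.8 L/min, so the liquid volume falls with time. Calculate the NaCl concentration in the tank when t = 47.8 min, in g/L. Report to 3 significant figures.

Total volume: dV/dt = Q_in − Q_out = -5.7700 L/min, so V(t) = 445 − 5.7700 t and V(47.8) = 169.19 L.
No NaCl enters, so dm/dt = −Q_out · (m/V).
Separate: dm/m = −Q_out dt/V(t) ⇒ ln(m/m₀) = −(Q_out/(Q_in−Q_out)) ln(V/V₀).
m = m₀ (V₀/V)^(Q_out/(Q_in−Q_out)) = 25.5 × (445/169.19)^(-2.5650) = 2.1346 g.
C = m/V = 2.1346/169.19 = 0.012616 g/L.

0.0126 g/L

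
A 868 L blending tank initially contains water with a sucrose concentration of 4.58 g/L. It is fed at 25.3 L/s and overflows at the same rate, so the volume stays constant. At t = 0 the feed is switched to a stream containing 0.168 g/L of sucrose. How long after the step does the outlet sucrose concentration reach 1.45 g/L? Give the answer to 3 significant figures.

42.4 s

Species balance: V dC/dt = Q(C_in − C) ⇒ τ = V/Q = 34.308 s.
C(t) = C_in + (C₀ − C_in) e^(−t/τ). Set C = 1.45 and solve for t:
e^(−t/τ) = (C − C_in)/(C₀ − C_in) = (1.45 − 0.168)/(4.58 − 0.168) = 0.29057
t = −τ ln(…) = 34.308 × 1.2359 = 42.402 s.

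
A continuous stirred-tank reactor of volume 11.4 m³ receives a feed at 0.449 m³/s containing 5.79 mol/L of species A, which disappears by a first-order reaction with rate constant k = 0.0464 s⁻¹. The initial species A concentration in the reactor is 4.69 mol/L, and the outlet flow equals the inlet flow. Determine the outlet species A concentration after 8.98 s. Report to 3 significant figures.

Species balance: V dC/dt = Q C_in − Q C − k V C.
This is linear with rate a = Q/V + k = 0.085786 s⁻¹.
C_ss = Q C_in/(Q + kV) = 2.6583 mol/L; C(t) = C_ss + (C₀ − C_ss) e^(−a t).
C(8.98) = 2.6583 + (2.0317)·e^(−0.085786·8.98) = 2.6583 + (2.0317)·0.46285 = 3.5987 mol/L.

3.60 mol/L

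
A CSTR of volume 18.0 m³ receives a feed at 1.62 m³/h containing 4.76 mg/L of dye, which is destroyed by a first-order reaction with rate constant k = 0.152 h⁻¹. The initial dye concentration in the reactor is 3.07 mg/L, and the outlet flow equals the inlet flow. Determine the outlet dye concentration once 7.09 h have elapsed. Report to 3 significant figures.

V dC/dt = Q(C_in − C) − k V C.
dC/dt = (Q/V) C_in − (Q/V + k) C; effective rate a = Q/V + k = 0.090000 + 0.152 = 0.24200 h⁻¹.
C_ss = Q C_in/(Q + kV) = 1.7702 mg/L; C(t) = C_ss + (C₀ − C_ss) e^(−a t).
C(7.09) = 1.7702 + (1.2998)·e^(−0.24200·7.09) = 1.7702 + (1.2998)·0.17982 = 2.0040 mg/L.

2.00 mg/L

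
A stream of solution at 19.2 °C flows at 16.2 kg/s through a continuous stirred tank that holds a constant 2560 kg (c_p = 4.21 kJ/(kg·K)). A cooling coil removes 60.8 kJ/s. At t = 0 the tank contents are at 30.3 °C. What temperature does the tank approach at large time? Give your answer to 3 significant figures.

18.3 °C

Heat balance on the well-mixed liquid: M c_p dT/dt = ṁ c_p (T_in − T) − 60.8.
At steady state dT/dt = 0 ⇒ T_ss = T_in − Q̇/(ṁ c_p) = 19.2 − 60.8/(16.2·4.21) = 18.309 °C.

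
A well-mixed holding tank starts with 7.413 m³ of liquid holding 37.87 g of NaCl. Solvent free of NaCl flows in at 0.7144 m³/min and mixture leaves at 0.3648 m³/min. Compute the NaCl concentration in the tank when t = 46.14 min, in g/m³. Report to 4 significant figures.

0.4816 g/m³

Let m(t) be the amount of NaCl. Volume: V(t) = V₀ + (Q_in − Q_out) t = 7.413 + 0.349600 t; V(46.14) = 23.5435 m³.
No NaCl enters, so dm/dt = −Q_out · (m/V).
dm/m = −Q_out dt/(V₀ + 0.349600 t); integrating gives ln(m/m₀) = −(Q_out/(Q_in−Q_out)) ln(V/V₀).
m = m₀ (V₀/V)^(Q_out/(Q_in−Q_out)) = 37.87 × (7.413/23.5435)^(1.04348) = 11.3396 g.
C = m/V = 11.3396/23.5435 = 0.481643 g/m³.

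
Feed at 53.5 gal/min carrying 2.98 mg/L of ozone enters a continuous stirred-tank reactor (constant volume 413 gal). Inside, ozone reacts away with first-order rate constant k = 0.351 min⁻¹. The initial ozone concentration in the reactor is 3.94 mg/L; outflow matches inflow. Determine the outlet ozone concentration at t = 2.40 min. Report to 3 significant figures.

Species balance: V dC/dt = Q C_in − Q C − k V C.
This is linear with rate a = Q/V + k = 0.48054 min⁻¹.
C_ss = Q C_in/(Q + kV) = 0.80332 mg/L; C(t) = C_ss + (C₀ − C_ss) e^(−a t).
C(2.40) = 0.80332 + (3.1367)·e^(−0.48054·2.40) = 0.80332 + (3.1367)·0.31559 = 1.7932 mg/L.

1.79 mg/L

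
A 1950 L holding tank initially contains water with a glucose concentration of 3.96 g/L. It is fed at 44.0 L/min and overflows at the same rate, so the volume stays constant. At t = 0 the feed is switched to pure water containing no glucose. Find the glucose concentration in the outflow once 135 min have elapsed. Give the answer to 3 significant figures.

0.188 g/L

Species balance on the tank: V dC/dt = Q(C_in − C).
Time constant τ = V/Q = 1950/44.0 = 44.318 min.
Solution: C(t) = C_in + (C₀ − C_in) e^(−t/τ).
C(135) = 0 + (3.96 − 0)·e^(−135/44.318) = 0 + (3.9600)·0.047541 = 0.18826 g/L.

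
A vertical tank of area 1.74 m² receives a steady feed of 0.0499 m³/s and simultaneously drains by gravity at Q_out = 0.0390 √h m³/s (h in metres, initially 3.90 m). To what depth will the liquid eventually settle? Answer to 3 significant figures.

1.64 m

A dh/dt = Q_in − 0.0390 √h. Steady state requires inflow = outflow:
Q_in = 0.0390 √h_ss ⇒ √h_ss = 0.0499/0.0390 = 1.2795.
h_ss = 1.2795² = 1.6371 m. (Since h₀ = 3.90 m > h_ss, the level will fall toward this value.)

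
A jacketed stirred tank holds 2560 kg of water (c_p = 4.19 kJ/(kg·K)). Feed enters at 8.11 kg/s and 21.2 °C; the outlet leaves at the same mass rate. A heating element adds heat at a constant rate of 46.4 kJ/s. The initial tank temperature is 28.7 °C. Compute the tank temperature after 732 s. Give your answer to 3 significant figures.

Energy balance: M c_p dT/dt = ṁ c_p (T_in − T) + 46.4.
τ = M/ṁ = 315.66 s; T_ss = T_in + Q̇/(ṁ c_p) = 21.2 + 46.4/(8.11·4.19) = 22.565 °C.
This is linear first-order; T(t) = T_ss + (T₀ − T_ss) e^(−t/τ).
T(732) = 22.565 + (6.1345)·e^(−732/315.66) = 22.565 + (6.1345)·0.098377 = 23.169 °C.

23.2 °C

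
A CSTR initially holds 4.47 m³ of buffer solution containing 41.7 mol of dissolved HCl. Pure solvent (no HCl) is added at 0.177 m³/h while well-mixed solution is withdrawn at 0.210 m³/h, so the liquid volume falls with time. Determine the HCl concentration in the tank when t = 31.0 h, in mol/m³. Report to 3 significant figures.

2.31 mol/m³

Total volume: dV/dt = Q_in − Q_out = -0.033000 m³/h, so V(t) = 4.47 − 0.033000 t and V(31.0) = 3.4470 m³.
Species balance (pure solvent in): dm/dt = −Q_out · m/V(t).
dm/m = −Q_out dt/(V₀ − 0.033000 t); integrating gives ln(m/m₀) = −(Q_out/(Q_in−Q_out)) ln(V/V₀).
m = m₀ (V₀/V)^(Q_out/(Q_in−Q_out)) = 41.7 × (4.47/3.4470)^(-6.3636) = 7.9780 mol.
C = m/V = 7.9780/3.4470 = 2.3145 mol/m³.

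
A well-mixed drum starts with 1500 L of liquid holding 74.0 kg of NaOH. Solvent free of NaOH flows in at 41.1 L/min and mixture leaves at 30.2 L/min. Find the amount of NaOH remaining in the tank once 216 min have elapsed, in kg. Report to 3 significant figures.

Let m(t) be the amount of NaOH. Volume: V(t) = V₀ + (Q_in − Q_out) t = 1500 + 10.900 t; V(216) = 3854.4 L.
No NaOH enters, so dm/dt = −Q_out · (m/V).
dm/m = −Q_out dt/(V₀ + 10.900 t); integrating gives ln(m/m₀) = −(Q_out/(Q_in−Q_out)) ln(V/V₀).
m = m₀ (V₀/V)^(Q_out/(Q_in−Q_out)) = 74.0 × (1500/3854.4)^(2.7706) = 5.4155 kg.

5.42 kg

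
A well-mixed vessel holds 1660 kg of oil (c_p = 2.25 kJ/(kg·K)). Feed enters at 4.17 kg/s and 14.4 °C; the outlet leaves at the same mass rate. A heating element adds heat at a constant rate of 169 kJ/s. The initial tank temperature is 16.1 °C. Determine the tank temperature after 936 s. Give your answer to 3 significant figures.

Unsteady energy balance on the tank contents: M c_p dT/dt = ṁ c_p (T_in − T) + 169.
τ = M/ṁ = 398.08 s; T_ss = T_in + Q̇/(ṁ c_p) = 14.4 + 169/(4.17·2.25) = 32.412 °C.
T approaches T_ss exponentially: T(t) = T_ss + (T₀ − T_ss) e^(−t/τ).
T(936) = 32.412 + (-16.312)·e^(−936/398.08) = 32.412 + (-16.312)·0.095247 = 30.859 °C.

30.9 °C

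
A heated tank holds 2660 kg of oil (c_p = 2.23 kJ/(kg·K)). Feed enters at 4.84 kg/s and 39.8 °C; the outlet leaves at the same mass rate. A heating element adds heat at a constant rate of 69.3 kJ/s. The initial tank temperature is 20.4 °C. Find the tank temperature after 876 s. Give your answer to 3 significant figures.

Heat balance on the well-mixed liquid: M c_p dT/dt = ṁ c_p (T_in − T) + 69.3.
τ = M/ṁ = 549.59 s; T_ss = T_in + Q̇/(ṁ c_p) = 39.8 + 69.3/(4.84·2.23) = 46.221 °C.
This is linear first-order; T(t) = T_ss + (T₀ − T_ss) e^(−t/τ).
T(876) = 46.221 + (-25.821)·e^(−876/549.59) = 46.221 + (-25.821)·0.20313 = 40.976 °C.

41.0 °C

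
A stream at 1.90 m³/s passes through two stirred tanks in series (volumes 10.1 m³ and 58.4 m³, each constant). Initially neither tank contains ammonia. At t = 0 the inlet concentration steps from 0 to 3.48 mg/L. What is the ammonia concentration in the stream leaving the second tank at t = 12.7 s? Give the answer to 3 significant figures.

0.763 mg/L

Each tank obeys Vᵢ dCᵢ/dt = Q(Cᵢ₋₁ − Cᵢ), so τᵢ = Vᵢ/Q.
τ₁ = 10.1/1.90 = 5.3158 s; τ₂ = 58.4/1.90 = 30.737 s.
Tank 1: C₁ = C_in(1 − e^(−t/τ₁)). Tank 2 (τ₁ ≠ τ₂): C₂ = C_in[1 − (τ₁ e^(−t/τ₁) − τ₂ e^(−t/τ₂))/(τ₁ − τ₂)].
At t = 12.7: e^(−t/τ₁) = 0.091711, e^(−t/τ₂) = 0.66154.
C₂ = 3.48·[1 − (5.3158·0.091711 − 30.737·0.66154)/(-25.421)] = 3.48·0.21930 = 0.76318 mg/L.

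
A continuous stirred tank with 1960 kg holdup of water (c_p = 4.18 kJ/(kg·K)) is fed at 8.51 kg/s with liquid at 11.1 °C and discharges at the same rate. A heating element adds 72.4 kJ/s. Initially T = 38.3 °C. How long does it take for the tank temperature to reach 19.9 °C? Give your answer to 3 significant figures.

M c_p dT/dt = ṁ c_p (T_in − T) + Q̇.
τ = M/ṁ = 230.32 s; T_ss = T_in + Q̇/(ṁ c_p) = 13.135 °C.
T(t) = T_ss + (T₀ − T_ss) e^(−t/τ). Set T = 19.9:
e^(−t/τ) = (19.9 − 13.135)/(38.3 − 13.135) = 0.26882
t = −230.32 · ln(0.26882) = 302.57 s.

303 s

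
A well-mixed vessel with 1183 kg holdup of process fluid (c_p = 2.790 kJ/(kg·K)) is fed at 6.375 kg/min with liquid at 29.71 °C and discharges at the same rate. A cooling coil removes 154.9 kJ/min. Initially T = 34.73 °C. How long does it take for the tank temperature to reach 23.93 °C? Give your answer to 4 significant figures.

286.7 min

M c_p dT/dt = ṁ c_p (T_in − T) − Q̇.
τ = M/ṁ = 185.569 min; T_ss = T_in − Q̇/(ṁ c_p) = 21.0010 °C.
T(t) = T_ss + (T₀ − T_ss) e^(−t/τ). Set T = 23.93:
e^(−t/τ) = (23.93 − 21.0010)/(34.73 − 21.0010) = 0.213343
t = −185.569 · ln(0.213343) = 286.677 min.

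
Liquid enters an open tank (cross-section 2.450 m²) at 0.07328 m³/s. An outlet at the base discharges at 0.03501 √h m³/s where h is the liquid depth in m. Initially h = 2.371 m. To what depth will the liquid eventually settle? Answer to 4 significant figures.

Unsteady balance on liquid volume: A dh/dt = Q_in − 0.03501 √h. At steady state dh/dt = 0:
Q_in = 0.03501 √h_ss ⇒ √h_ss = 0.07328/0.03501 = 2.09312.
h_ss = 2.09312² = 4.38114 m. (Since h₀ = 2.371 m < h_ss, the level will rise toward this value.)

4.381 m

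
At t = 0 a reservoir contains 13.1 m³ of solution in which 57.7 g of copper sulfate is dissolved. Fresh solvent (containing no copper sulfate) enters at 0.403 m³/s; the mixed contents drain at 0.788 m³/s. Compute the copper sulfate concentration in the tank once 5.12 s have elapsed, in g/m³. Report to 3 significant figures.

Let m(t) be the amount of copper sulfate. Volume: V(t) = V₀ + (Q_in − Q_out) t = 13.1 − 0.38500 t; V(5.12) = 11.129 m³.
Species balance (pure solvent in): dm/dt = −Q_out · m/V(t).
dm/m = −Q_out dt/(V₀ − 0.38500 t); integrating gives ln(m/m₀) = −(Q_out/(Q_in−Q_out)) ln(V/V₀).
m = m₀ (V₀/V)^(Q_out/(Q_in−Q_out)) = 57.7 × (13.1/11.129)^(-2.0468) = 41.326 g.
C = m/V = 41.326/11.129 = 3.7134 g/m³.

3.71 g/m³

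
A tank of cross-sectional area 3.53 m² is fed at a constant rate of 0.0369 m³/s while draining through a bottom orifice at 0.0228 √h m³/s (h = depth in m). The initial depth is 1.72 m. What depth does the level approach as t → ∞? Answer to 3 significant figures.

Unsteady balance on liquid volume: A dh/dt = Q_in − 0.0228 √h. At steady state dh/dt = 0:
Q_in = 0.0228 √h_ss ⇒ √h_ss = 0.0369/0.0228 = 1.6184.
h_ss = 1.6184² = 2.6193 m. (Since h₀ = 1.72 m < h_ss, the level will rise toward this value.)

2.62 m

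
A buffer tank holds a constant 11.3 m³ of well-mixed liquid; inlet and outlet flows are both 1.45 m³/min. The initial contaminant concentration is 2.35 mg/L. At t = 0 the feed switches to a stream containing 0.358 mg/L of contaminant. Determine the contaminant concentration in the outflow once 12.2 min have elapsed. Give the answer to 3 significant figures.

0.774 mg/L

Transient balance on the dissolved component: V dC/dt = Q(C_in − C).
So dC/dt = (C_in − C)/τ with τ = V/Q = 11.3/1.45 = 7.7931 min.
This is linear first-order; C(t) = C_in + (C₀ − C_in) e^(−t/τ).
C(12.2) = 0.358 + (2.35 − 0.358)·e^(−12.2/7.7931) = 0.358 + (1.9920)·0.20899 = 0.77430 mg/L.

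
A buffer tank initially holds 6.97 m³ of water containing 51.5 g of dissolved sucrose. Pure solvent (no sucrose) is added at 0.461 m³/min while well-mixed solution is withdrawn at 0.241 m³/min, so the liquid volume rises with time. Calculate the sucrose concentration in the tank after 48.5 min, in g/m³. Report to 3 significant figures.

Total volume: dV/dt = Q_in − Q_out = 0.22000 m³/min, so V(t) = 6.97 + 0.22000 t and V(48.5) = 17.640 m³.
Solute balance: dm/dt = 0 − Q_out C = −Q_out m/V(t).
dm/m = −Q_out dt/(V₀ + 0.22000 t); integrating gives ln(m/m₀) = −(Q_out/(Q_in−Q_out)) ln(V/V₀).
m = m₀ (V₀/V)^(Q_out/(Q_in−Q_out)) = 51.5 × (6.97/17.640)^(1.0955) = 18.623 g.
C = m/V = 18.623/17.640 = 1.0557 g/m³.

1.06 g/m³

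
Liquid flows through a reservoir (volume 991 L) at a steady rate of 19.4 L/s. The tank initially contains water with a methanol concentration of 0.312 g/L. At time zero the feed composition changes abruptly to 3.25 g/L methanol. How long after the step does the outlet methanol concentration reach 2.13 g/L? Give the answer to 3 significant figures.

Mass balance on the solute (V constant): V dC/dt = Q(C_in − C), so τ = V/Q = 51.082 s.
C(t) = C_in + (C₀ − C_in) e^(−t/τ). Set C = 2.13 and solve for t:
e^(−t/τ) = (C − C_in)/(C₀ − C_in) = (2.13 − 3.25)/(0.312 − 3.25) = 0.38121
t = −τ ln(…) = 51.082 × 0.96440 = 49.264 s.

49.3 s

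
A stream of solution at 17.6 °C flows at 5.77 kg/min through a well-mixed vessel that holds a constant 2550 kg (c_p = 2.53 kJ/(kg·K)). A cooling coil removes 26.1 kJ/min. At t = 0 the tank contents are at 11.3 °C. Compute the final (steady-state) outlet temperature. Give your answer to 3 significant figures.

Heat balance on the well-mixed liquid: M c_p dT/dt = ṁ c_p (T_in − T) − 26.1.
At steady state dT/dt = 0 ⇒ T_ss = T_in − Q̇/(ṁ c_p) = 17.6 − 26.1/(5.77·2.53) = 15.812 °C.

15.8 °C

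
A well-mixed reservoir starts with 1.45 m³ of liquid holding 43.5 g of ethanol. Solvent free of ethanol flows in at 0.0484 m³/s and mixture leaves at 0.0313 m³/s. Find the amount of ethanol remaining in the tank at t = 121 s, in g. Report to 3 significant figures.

8.58 g

Let m(t) be the amount of ethanol. Volume: V(t) = V₀ + (Q_in − Q_out) t = 1.45 + 0.017100 t; V(121) = 3.5191 m³.
Species balance (pure solvent in): dm/dt = −Q_out · m/V(t).
dm/m = −Q_out dt/(V₀ + 0.017100 t); integrating gives ln(m/m₀) = −(Q_out/(Q_in−Q_out)) ln(V/V₀).
m = m₀ (V₀/V)^(Q_out/(Q_in−Q_out)) = 43.5 × (1.45/3.5191)^(1.8304) = 8.5835 g.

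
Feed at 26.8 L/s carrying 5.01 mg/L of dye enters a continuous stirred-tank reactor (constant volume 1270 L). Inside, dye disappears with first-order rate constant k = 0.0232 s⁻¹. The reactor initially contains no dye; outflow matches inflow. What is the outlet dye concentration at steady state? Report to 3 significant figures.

2.39 mg/L

Species balance: V dC/dt = Q C_in − Q C − k V C.
Steady state (dC/dt = 0): C_ss = Q C_in/(Q + kV) = C_in/(1 + kV/Q).
C_ss = 26.8·5.01/(26.8 + 0.0232·1270) = 134.27/56.264 = 2.3864 mg/L.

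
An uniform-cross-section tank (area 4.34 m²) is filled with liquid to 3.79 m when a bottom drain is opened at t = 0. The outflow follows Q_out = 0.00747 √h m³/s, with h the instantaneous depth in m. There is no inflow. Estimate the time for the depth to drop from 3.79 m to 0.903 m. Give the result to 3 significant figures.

With no inflow, A dh/dt = −0.00747 √h.
This is separable: 2 d(√h)/dt = −0.00747/A, so √h = √h₀ − (0.00747/(2A)) t.
t = 2A(√h₀ − √h)/0.00747 = 2·4.34·(√3.79 − √0.903)/0.00747
  = 8.6800 × (1.9468 − 0.95026) / 0.00747 = 1157.9 s.

1160 s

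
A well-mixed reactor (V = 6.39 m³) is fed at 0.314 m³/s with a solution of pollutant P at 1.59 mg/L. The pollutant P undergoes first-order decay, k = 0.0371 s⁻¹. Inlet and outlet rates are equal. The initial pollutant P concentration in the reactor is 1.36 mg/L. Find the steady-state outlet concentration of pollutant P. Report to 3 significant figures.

Accumulation = in − out − consumed: V dC/dt = Q C_in − Q C − k V C.
At steady state: 0 = Q C_in − (Q + kV) C_ss, so C_ss = Q C_in/(Q + kV).
C_ss = 0.314·1.59/(0.314 + 0.0371·6.39) = 0.49926/0.55107 = 0.90598 mg/L.

0.906 mg/L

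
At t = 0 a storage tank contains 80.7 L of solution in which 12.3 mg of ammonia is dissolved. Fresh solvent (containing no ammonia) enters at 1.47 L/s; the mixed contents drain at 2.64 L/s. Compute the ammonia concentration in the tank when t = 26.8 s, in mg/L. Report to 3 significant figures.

Let m(t) be the amount of ammonia. Volume: V(t) = V₀ + (Q_in − Q_out) t = 80.7 − 1.1700 t; V(26.8) = 49.344 L.
No ammonia enters, so dm/dt = −Q_out · (m/V).
Separate: dm/m = −Q_out dt/V(t) ⇒ ln(m/m₀) = −(Q_out/(Q_in−Q_out)) ln(V/V₀).
m = m₀ (V₀/V)^(Q_out/(Q_in−Q_out)) = 12.3 × (80.7/49.344)^(-2.2564) = 4.0537 mg.
C = m/V = 4.0537/49.344 = 0.082151 mg/L.

0.0822 mg/L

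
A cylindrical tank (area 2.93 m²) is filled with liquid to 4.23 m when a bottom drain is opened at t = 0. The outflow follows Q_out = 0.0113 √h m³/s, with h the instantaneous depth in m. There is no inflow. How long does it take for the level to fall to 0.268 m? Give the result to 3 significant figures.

798 s

A dh/dt = −Q_out = −0.0113 √h.
Separate and integrate: 2(√h − √h₀) = −(0.0113/A) t.
t = 2A(√h₀ − √h)/0.0113 = 2·2.93·(√4.23 − √0.268)/0.0113
  = 5.8600 × (2.0567 − 0.51769) / 0.0113 = 798.11 s.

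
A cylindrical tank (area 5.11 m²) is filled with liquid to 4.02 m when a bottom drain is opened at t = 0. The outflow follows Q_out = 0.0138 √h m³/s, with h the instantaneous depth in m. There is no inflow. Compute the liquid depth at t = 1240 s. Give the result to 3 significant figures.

0.109 m

A dh/dt = −Q_out = −0.0138 √h.
Separate and integrate: 2(√h − √h₀) = −(0.0138/A) t.
√h = √4.02 − 0.0138·1240/(2·5.11) = 2.0050 − 1.6744 = 0.33063.
h = 0.33063² = 0.10932 m.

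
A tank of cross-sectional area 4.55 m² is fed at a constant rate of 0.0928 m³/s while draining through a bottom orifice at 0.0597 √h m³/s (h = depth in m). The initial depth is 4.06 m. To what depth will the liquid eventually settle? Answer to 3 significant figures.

2.42 m

Level balance: A dh/dt = 0.0928 − 0.0597 √h. Setting dh/dt = 0:
Q_in = 0.0597 √h_ss ⇒ √h_ss = 0.0928/0.0597 = 1.5544.
h_ss = 1.5544² = 2.4163 m. (Since h₀ = 4.06 m > h_ss, the level will fall toward this value.)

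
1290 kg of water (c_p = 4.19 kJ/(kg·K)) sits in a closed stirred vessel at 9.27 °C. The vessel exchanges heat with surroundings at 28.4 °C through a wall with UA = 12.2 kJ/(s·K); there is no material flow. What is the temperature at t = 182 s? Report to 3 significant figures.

Energy balance: M c_p dT/dt = −UA(T − T_amb).
dT/dt = (T_ss − T)/τ with T_ss = T_amb = 28.400 °C, τ = M c_p/UA = 1290·4.19/12.2 = 443.04 s.
This is linear first-order; T(t) = T_ss + (T₀ − T_ss) e^(−t/τ).
T(182) = 28.400 + (-19.130)·0.66312 = 15.714 °C.

15.7 °C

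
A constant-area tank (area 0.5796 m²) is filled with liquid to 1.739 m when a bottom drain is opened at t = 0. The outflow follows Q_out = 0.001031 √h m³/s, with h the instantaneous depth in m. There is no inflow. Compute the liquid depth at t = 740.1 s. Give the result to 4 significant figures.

0.4362 m

With no inflow, A dh/dt = −0.001031 √h.
This is separable: 2 d(√h)/dt = −0.001031/A, so √h = √h₀ − (0.001031/(2A)) t.
√h = √1.739 − 0.001031·740.1/(2·0.5796) = 1.31871 − 0.658250 = 0.660462.
h = 0.660462² = 0.436210 m.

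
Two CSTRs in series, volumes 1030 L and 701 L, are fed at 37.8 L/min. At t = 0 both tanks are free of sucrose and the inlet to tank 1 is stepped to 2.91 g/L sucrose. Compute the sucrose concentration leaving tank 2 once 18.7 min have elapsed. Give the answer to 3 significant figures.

Species balance on tank i: dCᵢ/dt = (Cᵢ₋₁ − Cᵢ)/τᵢ with τᵢ = Vᵢ/Q.
τ₁ = 1030/37.8 = 27.249 min; τ₂ = 701/37.8 = 18.545 min.
Solving the cascade with C₁(0)=C₂(0)=0 gives C₂(t) = C_in[1 − (τ₁ e^(−t/τ₁) − τ₂ e^(−t/τ₂))/(τ₁ − τ₂)].
At t = 18.7: e^(−t/τ₁) = 0.50345, e^(−t/τ₂) = 0.36482.
C₂ = 2.91·[1 − (27.249·0.50345 − 18.545·0.36482)/(8.7037)] = 2.91·0.20117 = 0.58539 g/L.

0.585 g/L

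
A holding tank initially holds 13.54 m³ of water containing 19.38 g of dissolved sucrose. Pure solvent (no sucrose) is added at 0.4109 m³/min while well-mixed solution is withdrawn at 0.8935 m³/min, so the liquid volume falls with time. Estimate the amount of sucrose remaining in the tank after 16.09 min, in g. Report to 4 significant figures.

Total volume: dV/dt = Q_in − Q_out = -0.482600 m³/min, so V(t) = 13.54 − 0.482600 t and V(16.09) = 5.77497 m³.
Solute balance: dm/dt = 0 − Q_out C = −Q_out m/V(t).
Separate: dm/m = −Q_out dt/V(t) ⇒ ln(m/m₀) = −(Q_out/(Q_in−Q_out)) ln(V/V₀).
m = m₀ (V₀/V)^(Q_out/(Q_in−Q_out)) = 19.38 × (13.54/5.77497)^(-1.85143) = 4.00126 g.

4.001 g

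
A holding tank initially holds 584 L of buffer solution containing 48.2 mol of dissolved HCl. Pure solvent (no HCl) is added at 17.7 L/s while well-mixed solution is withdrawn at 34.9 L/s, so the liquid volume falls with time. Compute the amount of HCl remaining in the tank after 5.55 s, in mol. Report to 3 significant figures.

33.6 mol

Let m(t) be the amount of HCl. Volume: V(t) = V₀ + (Q_in − Q_out) t = 584 − 17.200 t; V(5.55) = 488.54 L.
Species balance (pure solvent in): dm/dt = −Q_out · m/V(t).
Separate: dm/m = −Q_out dt/V(t) ⇒ ln(m/m₀) = −(Q_out/(Q_in−Q_out)) ln(V/V₀).
m = m₀ (V₀/V)^(Q_out/(Q_in−Q_out)) = 48.2 × (584/488.54)^(-2.0291) = 33.556 mol.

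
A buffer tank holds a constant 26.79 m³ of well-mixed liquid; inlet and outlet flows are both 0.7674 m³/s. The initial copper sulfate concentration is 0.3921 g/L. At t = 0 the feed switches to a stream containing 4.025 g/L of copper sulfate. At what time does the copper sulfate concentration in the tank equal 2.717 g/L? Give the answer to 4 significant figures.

Species balance: V dC/dt = Q(C_in − C) ⇒ τ = V/Q = 34.9101 s.
C(t) = C_in + (C₀ − C_in) e^(−t/τ). Set C = 2.717 and solve for t:
e^(−t/τ) = (C − C_in)/(C₀ − C_in) = (2.717 − 4.025)/(0.3921 − 4.025) = 0.360043
t = −τ ln(…) = 34.9101 × 1.02153 = 35.6618 s.

35.66 s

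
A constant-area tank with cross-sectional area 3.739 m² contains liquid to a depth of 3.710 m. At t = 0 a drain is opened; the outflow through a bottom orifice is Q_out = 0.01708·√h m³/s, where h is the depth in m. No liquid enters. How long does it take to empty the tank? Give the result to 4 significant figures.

843.3 s

Accumulation of liquid (constant cross-section A): A dh/dt = −0.01708 √h.
Separate and integrate: 2(√h − √h₀) = −(0.01708/A) t.
Set h = 0: 2√h₀ = (0.01708/A) t_empty ⇒ t_empty = 2A√h₀/0.01708.
t_empty = 2·3.739·√3.710/0.01708 = 7.47800·1.92614/0.01708 = 843.305 s.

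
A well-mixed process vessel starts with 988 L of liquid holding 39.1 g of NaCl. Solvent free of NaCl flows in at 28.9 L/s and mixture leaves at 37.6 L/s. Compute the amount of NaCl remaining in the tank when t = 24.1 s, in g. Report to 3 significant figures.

13.9 g

Total volume: dV/dt = Q_in − Q_out = -8.7000 L/s, so V(t) = 988 − 8.7000 t and V(24.1) = 778.33 L.
Species balance (pure solvent in): dm/dt = −Q_out · m/V(t).
dm/m = −Q_out dt/(V₀ − 8.7000 t); integrating gives ln(m/m₀) = −(Q_out/(Q_in−Q_out)) ln(V/V₀).
m = m₀ (V₀/V)^(Q_out/(Q_in−Q_out)) = 39.1 × (988/778.33)^(-4.3218) = 13.946 g.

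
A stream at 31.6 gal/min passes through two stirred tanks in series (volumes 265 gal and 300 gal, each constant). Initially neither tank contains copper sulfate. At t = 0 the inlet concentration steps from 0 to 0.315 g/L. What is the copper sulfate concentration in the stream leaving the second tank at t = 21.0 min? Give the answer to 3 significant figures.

0.214 g/L

Each tank obeys Vᵢ dCᵢ/dt = Q(Cᵢ₋₁ − Cᵢ), so τᵢ = Vᵢ/Q.
τ₁ = 265/31.6 = 8.3861 min; τ₂ = 300/31.6 = 9.4937 min.
Solving the cascade with C₁(0)=C₂(0)=0 gives C₂(t) = C_in[1 − (τ₁ e^(−t/τ₁) − τ₂ e^(−t/τ₂))/(τ₁ − τ₂)].
At t = 21.0: e^(−t/τ₁) = 0.081745, e^(−t/τ₂) = 0.10948.
C₂ = 0.315·[1 − (8.3861·0.081745 − 9.4937·0.10948)/(-1.1076)] = 0.315·0.68051 = 0.21436 g/L.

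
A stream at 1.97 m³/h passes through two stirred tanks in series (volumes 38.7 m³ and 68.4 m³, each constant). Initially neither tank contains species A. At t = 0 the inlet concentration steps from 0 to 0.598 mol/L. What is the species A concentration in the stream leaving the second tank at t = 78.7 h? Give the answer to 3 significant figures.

Time constants: τᵢ = Vᵢ/Q for each well-mixed tank.
τ₁ = 38.7/1.97 = 19.645 h; τ₂ = 68.4/1.97 = 34.721 h.
Solving the cascade with C₁(0)=C₂(0)=0 gives C₂(t) = C_in[1 − (τ₁ e^(−t/τ₁) − τ₂ e^(−t/τ₂))/(τ₁ − τ₂)].
At t = 78.7: e^(−t/τ₁) = 0.018203, e^(−t/τ₂) = 0.10366.
C₂ = 0.598·[1 − (19.645·0.018203 − 34.721·0.10366)/(-15.076)] = 0.598·0.78499 = 0.46942 mol/L.

0.469 mol/L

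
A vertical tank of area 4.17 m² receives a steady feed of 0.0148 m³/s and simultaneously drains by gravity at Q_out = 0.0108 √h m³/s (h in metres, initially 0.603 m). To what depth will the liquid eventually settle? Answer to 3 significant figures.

A dh/dt = Q_in − 0.0108 √h. Steady state requires inflow = outflow:
Q_in = 0.0108 √h_ss ⇒ √h_ss = 0.0148/0.0108 = 1.3704.
h_ss = 1.3704² = 1.8779 m. (Since h₀ = 0.603 m < h_ss, the level will rise toward this value.)

1.88 m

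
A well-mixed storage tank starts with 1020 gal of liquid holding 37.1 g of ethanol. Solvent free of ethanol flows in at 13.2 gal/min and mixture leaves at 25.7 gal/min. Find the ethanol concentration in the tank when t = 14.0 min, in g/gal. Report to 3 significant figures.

Let m(t) be the amount of ethanol. Volume: V(t) = V₀ + (Q_in − Q_out) t = 1020 − 12.500 t; V(14.0) = 845.00 gal.
No ethanol enters, so dm/dt = −Q_out · (m/V).
Separate: dm/m = −Q_out dt/V(t) ⇒ ln(m/m₀) = −(Q_out/(Q_in−Q_out)) ln(V/V₀).
m = m₀ (V₀/V)^(Q_out/(Q_in−Q_out)) = 37.1 × (1020/845.00)^(-2.0560) = 25.195 g.
C = m/V = 25.195/845.00 = 0.029816 g/gal.

0.0298 g/gal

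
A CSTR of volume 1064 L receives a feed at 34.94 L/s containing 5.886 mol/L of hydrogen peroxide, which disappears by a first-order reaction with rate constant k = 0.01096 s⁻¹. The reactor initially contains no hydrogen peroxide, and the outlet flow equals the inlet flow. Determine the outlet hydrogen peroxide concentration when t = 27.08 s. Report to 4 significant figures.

V dC/dt = Q(C_in − C) − k V C.
dC/dt = (Q/V) C_in − (Q/V + k) C; effective rate a = Q/V + k = 0.0328383 + 0.01096 = 0.0437983 s⁻¹.
C_ss = Q C_in/(Q + kV) = 4.41310 mol/L; C(t) = C_ss + (C₀ − C_ss) e^(−a t).
C(27.08) = 4.41310 + (-4.41310)·e^(−0.0437983·27.08) = 4.41310 + (-4.41310)·0.305423 = 3.06524 mol/L.

3.065 mol/L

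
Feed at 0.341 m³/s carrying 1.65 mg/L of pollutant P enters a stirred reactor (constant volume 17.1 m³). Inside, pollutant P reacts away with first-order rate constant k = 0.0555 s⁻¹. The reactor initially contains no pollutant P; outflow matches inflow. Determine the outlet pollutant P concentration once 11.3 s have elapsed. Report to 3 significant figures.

Accumulation = in − out − consumed: V dC/dt = Q C_in − Q C − k V C.
This is linear with rate a = Q/V + k = 0.075442 s⁻¹.
C_ss = Q C_in/(Q + kV) = 0.43615 mg/L; C(t) = C_ss + (C₀ − C_ss) e^(−a t).
C(11.3) = 0.43615 + (-0.43615)·e^(−0.075442·11.3) = 0.43615 + (-0.43615)·0.42635 = 0.25019 mg/L.

0.250 mg/L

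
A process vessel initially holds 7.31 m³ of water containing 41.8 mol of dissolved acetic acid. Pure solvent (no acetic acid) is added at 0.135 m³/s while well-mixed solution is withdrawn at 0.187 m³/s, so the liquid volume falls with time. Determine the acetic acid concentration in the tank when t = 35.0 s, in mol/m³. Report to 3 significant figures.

Let m(t) be the amount of acetic acid. Volume: V(t) = V₀ + (Q_in − Q_out) t = 7.31 − 0.052000 t; V(35.0) = 5.4900 m³.
Solute balance: dm/dt = 0 − Q_out C = −Q_out m/V(t).
dm/m = −Q_out dt/(V₀ − 0.052000 t); integrating gives ln(m/m₀) = −(Q_out/(Q_in−Q_out)) ln(V/V₀).
m = m₀ (V₀/V)^(Q_out/(Q_in−Q_out)) = 41.8 × (7.31/5.4900)^(-3.5962) = 14.928 mol.
C = m/V = 14.928/5.4900 = 2.7192 mol/m³.

2.72 mol/m³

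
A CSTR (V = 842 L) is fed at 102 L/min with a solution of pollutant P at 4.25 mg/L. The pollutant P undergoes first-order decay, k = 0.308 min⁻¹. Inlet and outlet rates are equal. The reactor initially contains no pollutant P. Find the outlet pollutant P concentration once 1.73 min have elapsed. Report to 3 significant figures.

0.629 mg/L

V dC/dt = Q(C_in − C) − k V C.
This is linear with rate a = Q/V + k = 0.42914 min⁻¹.
C_ss = Q C_in/(Q + kV) = 1.1997 mg/L; C(t) = C_ss + (C₀ − C_ss) e^(−a t).
C(1.73) = 1.1997 + (-1.1997)·e^(−0.42914·1.73) = 1.1997 + (-1.1997)·0.47596 = 0.62869 mg/L.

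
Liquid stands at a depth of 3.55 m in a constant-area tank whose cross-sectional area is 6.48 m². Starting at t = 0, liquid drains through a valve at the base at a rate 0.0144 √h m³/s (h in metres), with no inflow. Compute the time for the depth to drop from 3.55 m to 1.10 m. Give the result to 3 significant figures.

752 s

With no inflow, A dh/dt = −0.0144 √h.
Separate and integrate: 2(√h − √h₀) = −(0.0144/A) t.
t = 2A(√h₀ − √h)/0.0144 = 2·6.48·(√3.55 − √1.10)/0.0144
  = 12.960 × (1.8841 − 1.0488) / 0.0144 = 751.80 s.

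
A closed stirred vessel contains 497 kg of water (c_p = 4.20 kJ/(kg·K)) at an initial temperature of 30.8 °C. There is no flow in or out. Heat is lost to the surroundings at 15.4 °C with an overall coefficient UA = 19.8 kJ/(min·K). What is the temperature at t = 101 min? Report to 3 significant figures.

M c_p dT/dt = −UA(T − T_amb).
dT/dt = (T_ss − T)/τ with T_ss = T_amb = 15.400 °C, τ = M c_p/UA = 497·4.20/19.8 = 105.42 min.
This is linear first-order; T(t) = T_ss + (T₀ − T_ss) e^(−t/τ).
T(101) = 15.400 + (15.400)·0.38365 = 21.308 °C.

21.3 °C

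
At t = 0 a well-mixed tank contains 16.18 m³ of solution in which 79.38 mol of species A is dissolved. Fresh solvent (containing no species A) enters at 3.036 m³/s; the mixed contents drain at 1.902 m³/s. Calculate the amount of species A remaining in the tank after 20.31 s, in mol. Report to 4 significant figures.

17.99 mol

Total volume: dV/dt = Q_in − Q_out = 1.13400 m³/s, so V(t) = 16.18 + 1.13400 t and V(20.31) = 39.2115 m³.
No species A enters, so dm/dt = −Q_out · (m/V).
Separate: dm/m = −Q_out dt/V(t) ⇒ ln(m/m₀) = −(Q_out/(Q_in−Q_out)) ln(V/V₀).
m = m₀ (V₀/V)^(Q_out/(Q_in−Q_out)) = 79.38 × (16.18/39.2115)^(1.67725) = 17.9853 mol.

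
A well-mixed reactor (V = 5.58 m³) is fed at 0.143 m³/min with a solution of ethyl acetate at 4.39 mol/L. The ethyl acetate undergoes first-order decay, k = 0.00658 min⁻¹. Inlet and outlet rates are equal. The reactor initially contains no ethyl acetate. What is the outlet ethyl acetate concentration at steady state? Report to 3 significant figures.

3.49 mol/L

V dC/dt = Q(C_in − C) − k V C.
Steady state (dC/dt = 0): C_ss = Q C_in/(Q + kV) = C_in/(1 + kV/Q).
C_ss = 0.143·4.39/(0.143 + 0.00658·5.58) = 0.62777/0.17972 = 3.4931 mol/L.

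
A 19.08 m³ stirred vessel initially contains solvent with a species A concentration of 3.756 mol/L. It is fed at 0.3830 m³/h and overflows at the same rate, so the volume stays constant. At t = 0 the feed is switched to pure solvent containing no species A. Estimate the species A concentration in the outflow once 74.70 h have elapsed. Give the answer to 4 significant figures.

Mass balance on the solute (V constant): V dC/dt = Q(C_in − C).
Time constant τ = V/Q = 19.08/0.3830 = 49.8172 h.
Solution: C(t) = C_in + (C₀ − C_in) e^(−t/τ).
C(74.70) = 0 + (3.756 − 0)·e^(−74.70/49.8172) = 0 + (3.75600)·0.223246 = 0.838512 mol/L.

0.8385 mol/L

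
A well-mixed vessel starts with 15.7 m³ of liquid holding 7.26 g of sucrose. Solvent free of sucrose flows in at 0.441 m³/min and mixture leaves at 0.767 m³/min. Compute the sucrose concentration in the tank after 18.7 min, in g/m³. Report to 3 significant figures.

Let m(t) be the amount of sucrose. Volume: V(t) = V₀ + (Q_in − Q_out) t = 15.7 − 0.32600 t; V(18.7) = 9.6038 m³.
Solute balance: dm/dt = 0 − Q_out C = −Q_out m/V(t).
Separate: dm/m = −Q_out dt/V(t) ⇒ ln(m/m₀) = −(Q_out/(Q_in−Q_out)) ln(V/V₀).
m = m₀ (V₀/V)^(Q_out/(Q_in−Q_out)) = 7.26 × (15.7/9.6038)^(-2.3528) = 2.2841 g.
C = m/V = 2.2841/9.6038 = 0.23784 g/m³.

0.238 g/m³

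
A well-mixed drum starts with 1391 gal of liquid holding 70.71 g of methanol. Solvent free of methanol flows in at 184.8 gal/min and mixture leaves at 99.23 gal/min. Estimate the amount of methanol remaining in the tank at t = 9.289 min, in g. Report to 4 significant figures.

Let m(t) be the amount of methanol. Volume: V(t) = V₀ + (Q_in − Q_out) t = 1391 + 85.5700 t; V(9.289) = 2185.86 gal.
Solute balance: dm/dt = 0 − Q_out C = −Q_out m/V(t).
Separate: dm/m = −Q_out dt/V(t) ⇒ ln(m/m₀) = −(Q_out/(Q_in−Q_out)) ln(V/V₀).
m = m₀ (V₀/V)^(Q_out/(Q_in−Q_out)) = 70.71 × (1391/2185.86)^(1.15964) = 41.8649 g.

41.86 g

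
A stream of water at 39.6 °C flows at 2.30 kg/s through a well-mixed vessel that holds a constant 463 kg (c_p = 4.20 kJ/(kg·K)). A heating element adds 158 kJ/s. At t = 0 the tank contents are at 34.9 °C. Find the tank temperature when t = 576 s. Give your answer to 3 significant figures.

54.8 °C

M c_p dT/dt = ṁ c_p (T_in − T) + Q̇.
Rearrange: dT/dt = (T_ss − T)/τ with τ = M/ṁ = 201.30 s and T_ss = T_in + Q̇/(ṁ c_p) = 55.956 °C.
Integrating: T(t) = T_ss + (T₀ − T_ss) e^(−t/τ).
T(576) = 55.956 + (-21.056)·e^(−576/201.30) = 55.956 + (-21.056)·0.057192 = 54.752 °C.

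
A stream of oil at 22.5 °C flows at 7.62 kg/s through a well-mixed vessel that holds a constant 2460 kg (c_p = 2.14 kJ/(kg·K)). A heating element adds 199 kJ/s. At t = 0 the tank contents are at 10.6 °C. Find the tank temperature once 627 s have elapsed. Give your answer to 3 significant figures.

M c_p dT/dt = ṁ c_p (T_in − T) + Q̇.
Rearrange: dT/dt = (T_ss − T)/τ with τ = M/ṁ = 322.83 s and T_ss = T_in + Q̇/(ṁ c_p) = 34.703 °C.
This is linear first-order; T(t) = T_ss + (T₀ − T_ss) e^(−t/τ).
T(627) = 34.703 + (-24.103)·e^(−627/322.83) = 34.703 + (-24.103)·0.14339 = 31.247 °C.

31.2 °C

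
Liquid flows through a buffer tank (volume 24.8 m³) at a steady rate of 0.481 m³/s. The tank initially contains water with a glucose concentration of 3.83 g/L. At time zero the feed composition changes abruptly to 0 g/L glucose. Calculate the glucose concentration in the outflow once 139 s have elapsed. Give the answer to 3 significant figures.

Unsteady species balance (constant V, well mixed): V dC/dt = Q(C_in − C).
Rewrite as dC/dt + C/τ = C_in/τ, τ = V/Q = 51.559 s.
Solution: C(t) = C_in + (C₀ − C_in) e^(−t/τ).
C(139) = 0 + (3.83 − 0)·e^(−139/51.559) = 0 + (3.8300)·0.067480 = 0.25845 g/L.

0.258 g/L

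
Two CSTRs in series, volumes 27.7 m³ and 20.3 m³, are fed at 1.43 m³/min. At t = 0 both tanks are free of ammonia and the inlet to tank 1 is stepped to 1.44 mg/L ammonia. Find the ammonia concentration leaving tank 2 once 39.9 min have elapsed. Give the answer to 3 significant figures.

0.991 mg/L

Each tank obeys Vᵢ dCᵢ/dt = Q(Cᵢ₋₁ − Cᵢ), so τᵢ = Vᵢ/Q.
τ₁ = 27.7/1.43 = 19.371 min; τ₂ = 20.3/1.43 = 14.196 min.
Solving the cascade with C₁(0)=C₂(0)=0 gives C₂(t) = C_in[1 − (τ₁ e^(−t/τ₁) − τ₂ e^(−t/τ₂))/(τ₁ − τ₂)].
At t = 39.9: e^(−t/τ₁) = 0.12748, e^(−t/τ₂) = 0.060163.
C₂ = 1.44·[1 − (19.371·0.12748 − 14.196·0.060163)/(5.1748)] = 1.44·0.68787 = 0.99053 mg/L.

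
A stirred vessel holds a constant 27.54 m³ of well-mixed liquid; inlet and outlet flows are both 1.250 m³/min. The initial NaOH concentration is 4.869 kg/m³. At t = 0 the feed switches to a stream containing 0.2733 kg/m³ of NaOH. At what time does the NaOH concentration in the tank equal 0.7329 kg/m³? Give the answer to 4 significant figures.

50.73 min

Species balance on the tank: V dC/dt = Q(C_in − C), so τ = V/Q = 22.0320 min.
C(t) = C_in + (C₀ − C_in) e^(−t/τ). Set C = 0.7329 and solve for t:
e^(−t/τ) = (C − C_in)/(C₀ − C_in) = (0.7329 − 0.2733)/(4.869 − 0.2733) = 0.100007
t = −τ ln(…) = 22.0320 × 2.30252 = 50.7291 min.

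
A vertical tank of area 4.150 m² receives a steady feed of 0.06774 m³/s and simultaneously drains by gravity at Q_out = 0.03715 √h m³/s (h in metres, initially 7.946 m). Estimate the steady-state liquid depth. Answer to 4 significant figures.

3.325 m

A dh/dt = Q_in − 0.03715 √h. Steady state requires inflow = outflow:
Q_in = 0.03715 √h_ss ⇒ √h_ss = 0.06774/0.03715 = 1.82342.
h_ss = 1.82342² = 3.32486 m. (Since h₀ = 7.946 m > h_ss, the level will fall toward this value.)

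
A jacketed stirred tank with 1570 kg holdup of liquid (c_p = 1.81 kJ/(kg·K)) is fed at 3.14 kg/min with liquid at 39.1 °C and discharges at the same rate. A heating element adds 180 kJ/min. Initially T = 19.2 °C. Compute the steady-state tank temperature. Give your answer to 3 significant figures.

M c_p dT/dt = ṁ c_p (T_in − T) + Q̇.
At steady state dT/dt = 0 ⇒ T_ss = T_in + Q̇/(ṁ c_p) = 39.1 + 180/(3.14·1.81) = 70.771 °C.

70.8 °C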